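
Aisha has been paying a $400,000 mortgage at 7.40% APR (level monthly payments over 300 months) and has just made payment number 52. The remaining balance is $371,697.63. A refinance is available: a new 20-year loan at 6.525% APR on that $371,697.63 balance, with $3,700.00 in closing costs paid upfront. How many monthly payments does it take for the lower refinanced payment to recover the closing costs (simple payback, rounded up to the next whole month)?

Current payment = 400,000 × 7.4%/12 / (1 − (1+0.0061667)^−300) = $2,930.00.
Refinanced payment = 371,697.63 × 0.0054375 / (1 − (1+0.0054375)^−240) = $2,776.75.
Monthly savings = $2,930.00 − $2,776.75 = $153.25.
Break-even = $3,700.00 / $153.25 = 24.14 → 25 months.

25 months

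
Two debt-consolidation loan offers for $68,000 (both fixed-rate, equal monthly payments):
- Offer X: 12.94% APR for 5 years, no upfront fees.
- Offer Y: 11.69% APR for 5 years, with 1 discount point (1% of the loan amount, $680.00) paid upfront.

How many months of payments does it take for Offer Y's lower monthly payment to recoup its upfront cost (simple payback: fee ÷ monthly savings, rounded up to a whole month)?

Offer X: monthly rate = 12.94%/12 = 0.0107833; payment = 68,000 × 0.0107833 / (1 − (1+0.0107833)^−60) = $1,545.12.
Offer Y: monthly rate = 11.69%/12 = 0.0097417; payment = 68,000 × 0.0097417 / (1 − (1+0.0097417)^−60) = $1,501.99.
Monthly savings = $1,545.12 − $1,501.99 = $43.13.
Break-even = $680.00 / $43.13 = 15.77 → 16 months.

16 months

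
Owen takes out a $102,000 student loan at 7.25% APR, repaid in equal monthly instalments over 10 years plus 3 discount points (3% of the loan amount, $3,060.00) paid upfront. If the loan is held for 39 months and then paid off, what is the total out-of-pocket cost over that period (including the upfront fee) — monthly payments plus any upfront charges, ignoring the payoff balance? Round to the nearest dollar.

Monthly rate = 7.25%/12 = 0.0060417; payment = 102,000 × 0.0060417 / (1 − (1+0.0060417)^−120) = $1,197.49.
Total outlay = 39 × $1,197.49 + $3,060.00 = $49,762.11.

$49,762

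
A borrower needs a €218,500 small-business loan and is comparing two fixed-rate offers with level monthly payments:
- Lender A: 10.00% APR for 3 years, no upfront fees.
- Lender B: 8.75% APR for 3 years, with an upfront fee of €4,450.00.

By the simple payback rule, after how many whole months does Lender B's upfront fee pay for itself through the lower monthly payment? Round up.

Lender A: monthly rate = 10%/12 = 0.0083333; payment = 218,500 × 0.0083333 / (1 − (1+0.0083333)^−36) = €7,050.38.
Lender B: at 8.75% the monthly rate is 0.0072917, so the payment is 218,500 × 0.0072917 / (1 − 1.0072917^−36) = €6,922.85.
Monthly savings = €7,050.38 − €6,922.85 = €127.53.
Break-even = €4,450.00 / €127.53 = 34.89 → 35 months.

35 months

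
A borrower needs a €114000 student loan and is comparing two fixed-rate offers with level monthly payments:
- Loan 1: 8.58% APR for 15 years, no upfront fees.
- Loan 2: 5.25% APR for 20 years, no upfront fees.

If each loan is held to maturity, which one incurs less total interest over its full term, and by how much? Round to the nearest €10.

Loan 2 by €18,670

Loan 1: monthly rate = 8.58%/12 = 0.0071500; payment = 114,000 × 0.0071500 / (1 − (1+0.0071500)^−180) = €1,127.96.
Total interest on Loan 1 = 180 × €1,127.96 − €114,000 = €89,032.80.
Loan 2: monthly rate = 5.25%/12 = 0.0043750; payment = 114,000 × 0.0043750 / (1 − (1+0.0043750)^−240) = €768.18.
Total interest on Loan 2 = 240 × €768.18 − €114,000 = €70,363.20.
Loan 2 is lower by €18,669.60.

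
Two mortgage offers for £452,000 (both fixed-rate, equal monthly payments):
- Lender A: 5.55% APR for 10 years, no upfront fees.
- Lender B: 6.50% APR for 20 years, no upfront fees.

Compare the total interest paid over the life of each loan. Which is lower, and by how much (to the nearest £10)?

Lender A by £218,810

Lender A: monthly rate = 5.55%/12 = 0.0046250; payment = 452,000 × 0.0046250 / (1 − (1+0.0046250)^−120) = £4,916.59.
Total interest on Lender A = 120 × £4,916.59 − £452,000 = £137,990.80.
Lender B: monthly rate = 6.5%/12 = 0.0054167; payment = 452,000 × 0.0054167 / (1 − (1+0.0054167)^−240) = £3,369.99.
Total interest on Lender B = 240 × £3,369.99 − £452,000 = £356,797.60.
Lender A is lower by £218,806.80.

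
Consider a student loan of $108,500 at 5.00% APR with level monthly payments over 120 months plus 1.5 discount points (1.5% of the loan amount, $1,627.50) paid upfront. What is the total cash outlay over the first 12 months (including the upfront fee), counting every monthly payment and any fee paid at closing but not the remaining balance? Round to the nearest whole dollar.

Monthly rate = 5%/12 = 0.0041667; payment = 108,500 × 0.0041667 / (1 − (1+0.0041667)^−120) = $1,150.81.
Total outlay = 12 × $1,150.81 + $1,627.50 = $15,437.22.

$15,437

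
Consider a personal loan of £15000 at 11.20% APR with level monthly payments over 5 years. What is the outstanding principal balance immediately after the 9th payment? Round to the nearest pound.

£13,247

With monthly rate i = 11.2%/12 = 0.0093333, the balance after k of n payments is P · [(1+i)^n − (1+i)^k] / [(1+i)^n − 1].
(1+0.0093333)^60 = 1.74613158 and (1+0.0093333)^9 = 1.08720526, so the balance is 15,000 × (1.74613158 − 1.08720526) / (1.74613158 − 1) = £13,246.85.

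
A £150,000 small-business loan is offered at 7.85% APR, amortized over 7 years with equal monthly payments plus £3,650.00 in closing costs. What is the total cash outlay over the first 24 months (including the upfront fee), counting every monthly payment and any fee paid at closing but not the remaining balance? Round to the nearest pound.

£59,492

Monthly rate = 7.85%/12 = 0.0065417; payment = 150,000 × 0.0065417 / (1 − (1+0.0065417)^−84) = £2,326.74.
Total outlay = 24 × £2,326.74 + £3,650.00 = £59,491.76.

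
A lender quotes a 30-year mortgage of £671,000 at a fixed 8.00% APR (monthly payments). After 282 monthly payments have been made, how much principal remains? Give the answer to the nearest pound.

£298,702

With monthly rate i = 8%/12 = 0.0066667, the balance after k of n payments is P · [(1+i)^n − (1+i)^k] / [(1+i)^n − 1].
(1+0.0066667)^360 = 10.93572966 and (1+0.0066667)^282 = 6.51274513, so the balance is 671,000 × (10.93572966 − 6.51274513) / (10.93572966 − 1) = £298,702.03.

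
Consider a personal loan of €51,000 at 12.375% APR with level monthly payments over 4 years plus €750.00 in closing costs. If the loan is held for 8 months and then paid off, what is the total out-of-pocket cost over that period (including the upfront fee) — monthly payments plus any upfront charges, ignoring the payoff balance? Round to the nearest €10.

€11,570

At 12.375% the monthly rate is 0.0103125, so the payment is 51,000 × 0.0103125 / (1 − 1.0103125^−48) = €1,352.43.
Total outlay = 8 × €1,352.43 + €750.00 = €11,569.44.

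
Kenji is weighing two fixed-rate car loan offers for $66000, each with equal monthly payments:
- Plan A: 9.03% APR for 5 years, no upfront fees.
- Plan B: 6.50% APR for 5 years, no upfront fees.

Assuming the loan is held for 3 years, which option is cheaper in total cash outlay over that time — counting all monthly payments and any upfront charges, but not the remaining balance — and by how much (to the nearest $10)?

Plan A: at 9.03% the monthly rate is 0.0075250, so the payment is 66,000 × 0.0075250 / (1 − 1.0075250^−60) = $1,371.01.
Plan B: at 6.50% the monthly rate is 0.0054167, so the payment is 66,000 × 0.0054167 / (1 − 1.0054167^−60) = $1,291.37.
Over 36 months: Plan A costs 36 × $1,371.01 = $49,356.36; Plan B costs 36 × $1,291.37 = $46,489.32.
Plan B is cheaper by $49,356.36 − $46,489.32 = $2,867.04.

Plan B by $2,870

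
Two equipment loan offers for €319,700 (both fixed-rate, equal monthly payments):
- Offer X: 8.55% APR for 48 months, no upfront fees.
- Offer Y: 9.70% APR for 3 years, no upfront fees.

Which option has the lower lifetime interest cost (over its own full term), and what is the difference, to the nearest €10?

Offer Y by €8,850

Offer X: at 8.55% the monthly rate is 0.0071250, so the payment is 319,700 × 0.0071250 / (1 − 1.0071250^−48) = €7,887.61.
Total interest on Offer X = 48 × €7,887.61 − €319,700 = €58,905.28.
Offer Y: at 9.70% the monthly rate is 0.0080833, so the payment is 319,700 × 0.0080833 / (1 − 1.0080833^−36) = €10,270.85.
Total interest on Offer Y = 36 × €10,270.85 − €319,700 = €50,050.60.
Offer Y is lower by €8,854.68.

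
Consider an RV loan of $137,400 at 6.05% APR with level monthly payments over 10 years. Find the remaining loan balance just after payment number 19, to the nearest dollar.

$120,771

With monthly rate i = 6.05%/12 = 0.0050417, the balance after k of n payments is P · [(1+i)^n − (1+i)^k] / [(1+i)^n − 1].
(1+0.0050417)^120 = 1.82847082 and (1+0.0050417)^19 = 1.10026493, so the balance is 137,400 × (1.82847082 − 1.10026493) / (1.82847082 − 1) = $120,771.29.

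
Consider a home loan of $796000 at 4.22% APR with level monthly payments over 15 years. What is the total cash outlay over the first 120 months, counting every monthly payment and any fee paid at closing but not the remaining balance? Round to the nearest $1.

At 4.22% the monthly rate is 0.0035167, so the payment is 796,000 × 0.0035167 / (1 − 1.0035167^−180) = $5,976.06.
Total outlay = 120 × $5,976.06 = $717,127.20.

$717,127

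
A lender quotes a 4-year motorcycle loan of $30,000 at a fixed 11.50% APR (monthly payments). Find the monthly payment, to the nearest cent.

$782.67

At 11.50% the monthly rate is 0.0095833, so the payment is 30,000 × 0.0095833 / (1 − 1.0095833^−48) = $782.67.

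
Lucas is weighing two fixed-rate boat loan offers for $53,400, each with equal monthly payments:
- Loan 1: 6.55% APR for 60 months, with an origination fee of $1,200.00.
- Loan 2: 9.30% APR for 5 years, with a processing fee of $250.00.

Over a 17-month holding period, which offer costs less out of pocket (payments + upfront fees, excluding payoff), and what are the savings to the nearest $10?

Loan 1 by $240

Loan 1: at 6.55% the monthly rate is 0.0054583, so the payment is 53,400 × 0.0054583 / (1 − 1.0054583^−60) = $1,046.08.
Loan 2: monthly rate = 9.3%/12 = 0.0077500; payment = 53,400 × 0.0077500 / (1 − (1+0.0077500)^−60) = $1,116.29.
Over 17 months: Loan 1 costs 17 × $1,046.08 + $1,200.00 = $18,983.36; Loan 2 costs 17 × $1,116.29 + $250.00 = $19,226.93.
Loan 1 is cheaper by $19,226.93 − $18,983.36 = $243.57.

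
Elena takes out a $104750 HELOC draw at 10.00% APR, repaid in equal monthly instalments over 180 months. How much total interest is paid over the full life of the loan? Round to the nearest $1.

At 10.00% the monthly rate is 0.0083333, so the payment is 104,750 × 0.0083333 / (1 − 1.0083333^−180) = $1,125.65.
Total paid = 180 × $1,125.65 = $202,617.00; interest = $202,617.00 − $104,750 = $97,867.00.

$97,867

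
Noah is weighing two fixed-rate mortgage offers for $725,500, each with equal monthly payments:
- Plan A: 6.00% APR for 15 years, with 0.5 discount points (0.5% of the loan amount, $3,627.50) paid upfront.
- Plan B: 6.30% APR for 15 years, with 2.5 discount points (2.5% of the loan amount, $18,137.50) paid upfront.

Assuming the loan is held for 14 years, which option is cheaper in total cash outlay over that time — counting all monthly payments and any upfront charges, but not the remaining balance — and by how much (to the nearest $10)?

Plan A by $34,370

Plan A: at 6.00% the monthly rate is 0.0050000, so the payment is 725,500 × 0.0050000 / (1 − 1.0050000^−180) = $6,122.18.
Plan B: monthly rate = 6.3%/12 = 0.0052500; payment = 725,500 × 0.0052500 / (1 − (1+0.0052500)^−180) = $6,240.39.
Over 168 months: Plan A costs 168 × $6,122.18 + $3,627.50 = $1,032,153.74; Plan B costs 168 × $6,240.39 + $18,137.50 = $1,066,523.02.
Plan A is cheaper by $1,066,523.02 − $1,032,153.74 = $34,369.28.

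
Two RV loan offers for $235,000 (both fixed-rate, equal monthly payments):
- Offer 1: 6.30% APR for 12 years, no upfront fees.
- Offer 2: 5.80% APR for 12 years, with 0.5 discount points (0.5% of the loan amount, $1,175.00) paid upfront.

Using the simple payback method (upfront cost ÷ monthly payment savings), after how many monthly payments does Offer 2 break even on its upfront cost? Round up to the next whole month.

20 months

Offer 1: at 6.30% the monthly rate is 0.0052500, so the payment is 235,000 × 0.0052500 / (1 − 1.0052500^−144) = $2,329.90.
Offer 2: at 5.80% the monthly rate is 0.0048333, so the payment is 235,000 × 0.0048333 / (1 − 1.0048333^−144) = $2,269.00.
Monthly savings = $2,329.90 − $2,269.00 = $60.90.
Break-even = $1,175.00 / $60.90 = 19.29 → 20 months.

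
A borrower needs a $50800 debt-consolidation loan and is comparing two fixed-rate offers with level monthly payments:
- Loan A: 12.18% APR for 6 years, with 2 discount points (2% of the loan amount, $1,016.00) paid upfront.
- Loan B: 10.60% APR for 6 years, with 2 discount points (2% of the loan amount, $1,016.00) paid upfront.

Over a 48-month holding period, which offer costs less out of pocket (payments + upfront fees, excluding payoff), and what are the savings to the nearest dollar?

Loan B by $1,985

Loan A: monthly rate = 12.18%/12 = 0.0101500; payment = 50,800 × 0.0101500 / (1 − (1+0.0101500)^−72) = $997.91.
Loan B: at 10.60% the monthly rate is 0.0088333, so the payment is 50,800 × 0.0088333 / (1 − 1.0088333^−72) = $956.56.
Over 48 months: Loan A costs 48 × $997.91 + $1,016.00 = $48,915.68; Loan B costs 48 × $956.56 + $1,016.00 = $46,930.88.
Loan B is cheaper by $48,915.68 − $46,930.88 = $1,984.80.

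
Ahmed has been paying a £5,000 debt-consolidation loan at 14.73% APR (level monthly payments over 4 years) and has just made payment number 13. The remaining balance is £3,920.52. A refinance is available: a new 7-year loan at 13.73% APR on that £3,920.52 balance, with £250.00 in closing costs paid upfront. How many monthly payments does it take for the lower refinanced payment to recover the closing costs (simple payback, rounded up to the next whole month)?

Current payment = 5,000 × 14.73%/12 / (1 − (1+0.0122750)^−48) = £138.47.
Refinanced payment = 3,920.52 × 0.0114417 / (1 − (1+0.0114417)^−84) = £72.89.
Monthly savings = £138.47 − £72.89 = £65.58.
Break-even = £250.00 / £65.58 = 3.81 → 4 months.

4 months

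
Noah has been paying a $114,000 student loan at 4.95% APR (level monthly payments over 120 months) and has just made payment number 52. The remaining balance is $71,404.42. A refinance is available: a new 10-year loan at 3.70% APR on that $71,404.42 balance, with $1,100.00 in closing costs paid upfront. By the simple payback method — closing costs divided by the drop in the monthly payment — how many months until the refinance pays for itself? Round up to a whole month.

3 months

Current payment = 114,000 × 4.95%/12 / (1 − (1+0.0041250)^−120) = $1,206.36.
Refinanced payment = 71,404.42 × 0.0030833 / (1 − (1+0.0030833)^−120) = $712.80.
Monthly savings = $1,206.36 − $712.80 = $493.56.
Break-even = $1,100.00 / $493.56 = 2.23 → 3 months.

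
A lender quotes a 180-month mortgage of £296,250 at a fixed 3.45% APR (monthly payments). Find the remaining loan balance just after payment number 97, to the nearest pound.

With monthly rate i = 3.45%/12 = 0.0028750, the balance after k of n payments is P · [(1+i)^n − (1+i)^k] / [(1+i)^n − 1].
(1+0.0028750)^180 = 1.67658254 and (1+0.0028750)^97 = 1.32111342, so the balance is 296,250 × (1.67658254 − 1.32111342) / (1.67658254 − 1) = £155,646.53.

£155,647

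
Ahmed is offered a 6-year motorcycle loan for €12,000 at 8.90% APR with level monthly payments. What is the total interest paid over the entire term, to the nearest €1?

€3,531

At 8.90% the monthly rate is 0.0074167, so the payment is 12,000 × 0.0074167 / (1 − 1.0074167^−72) = €215.71.
Total paid = 72 × €215.71 = €15,531.12; interest = €15,531.12 − €12,000 = €3,531.12.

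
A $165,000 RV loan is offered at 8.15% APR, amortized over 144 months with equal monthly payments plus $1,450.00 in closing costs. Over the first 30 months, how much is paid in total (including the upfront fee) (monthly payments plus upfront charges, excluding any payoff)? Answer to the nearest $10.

$55,440

At 8.15% the monthly rate is 0.0067917, so the payment is 165,000 × 0.0067917 / (1 − 1.0067917^−144) = $1,799.65.
Total outlay = 30 × $1,799.65 + $1,450.00 = $55,439.50.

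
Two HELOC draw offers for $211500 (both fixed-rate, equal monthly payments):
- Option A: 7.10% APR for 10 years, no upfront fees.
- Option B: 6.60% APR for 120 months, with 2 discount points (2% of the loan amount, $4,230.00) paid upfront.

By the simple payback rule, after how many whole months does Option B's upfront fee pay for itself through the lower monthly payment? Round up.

Option A: at 7.10% the monthly rate is 0.0059167, so the payment is 211,500 × 0.0059167 / (1 − 1.0059167^−120) = $2,466.61.
Option B: at 6.60% the monthly rate is 0.0055000, so the payment is 211,500 × 0.0055000 / (1 − 1.0055000^−120) = $2,412.31.
Monthly savings = $2,466.61 − $2,412.31 = $54.30.
Break-even = $4,230.00 / $54.30 = 77.90 → 78 months.

78 months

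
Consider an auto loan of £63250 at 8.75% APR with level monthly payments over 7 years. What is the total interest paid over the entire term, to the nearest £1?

£21,559

Monthly rate = 8.75%/12 = 0.0072917; payment = 63,250 × 0.0072917 / (1 − (1+0.0072917)^−84) = £1,009.63.
Total paid = 84 × £1,009.63 = £84,808.92; interest = £84,808.92 − £63,250 = £21,558.92.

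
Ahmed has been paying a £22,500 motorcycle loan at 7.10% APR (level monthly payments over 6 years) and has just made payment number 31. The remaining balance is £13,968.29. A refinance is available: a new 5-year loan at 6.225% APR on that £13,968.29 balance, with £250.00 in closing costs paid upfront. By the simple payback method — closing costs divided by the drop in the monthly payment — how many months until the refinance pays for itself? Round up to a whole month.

Current payment = 22,500 × 7.1%/12 / (1 − (1+0.0059167)^−72) = £384.68.
Refinanced payment = 13,968.29 × 0.0051875 / (1 − (1+0.0051875)^−60) = £271.51.
Monthly savings = £384.68 − £271.51 = £113.17.
Break-even = £250.00 / £113.17 = 2.21 → 3 months.

3 months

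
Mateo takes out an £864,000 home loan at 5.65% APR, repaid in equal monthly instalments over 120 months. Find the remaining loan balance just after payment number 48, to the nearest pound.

With monthly rate i = 5.65%/12 = 0.0047083, the balance after k of n payments is P · [(1+i)^n − (1+i)^k] / [(1+i)^n − 1].
(1+0.0047083)^120 = 1.75711640 and (1+0.0047083)^48 = 1.25291097, so the balance is 864,000 × (1.75711640 − 1.25291097) / (1.75711640 − 1) = £575,385.09.

£575,385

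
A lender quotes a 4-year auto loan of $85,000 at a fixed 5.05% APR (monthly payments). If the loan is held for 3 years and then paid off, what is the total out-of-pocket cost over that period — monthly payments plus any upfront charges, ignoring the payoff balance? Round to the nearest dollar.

$70,539

At 5.05% the monthly rate is 0.0042083, so the payment is 85,000 × 0.0042083 / (1 − 1.0042083^−48) = $1,959.42.
Total outlay = 36 × $1,959.42 = $70,539.12.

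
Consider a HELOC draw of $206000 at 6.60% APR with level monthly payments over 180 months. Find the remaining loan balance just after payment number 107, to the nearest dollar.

With monthly rate i = 6.6%/12 = 0.0055000, the balance after k of n payments is P · [(1+i)^n − (1+i)^k] / [(1+i)^n − 1].
(1+0.0055000)^180 = 2.68394423 and (1+0.0055000)^107 = 1.79838229, so the balance is 206,000 × (2.68394423 − 1.79838229) / (2.68394423 − 1) = $108,332.42.

$108,332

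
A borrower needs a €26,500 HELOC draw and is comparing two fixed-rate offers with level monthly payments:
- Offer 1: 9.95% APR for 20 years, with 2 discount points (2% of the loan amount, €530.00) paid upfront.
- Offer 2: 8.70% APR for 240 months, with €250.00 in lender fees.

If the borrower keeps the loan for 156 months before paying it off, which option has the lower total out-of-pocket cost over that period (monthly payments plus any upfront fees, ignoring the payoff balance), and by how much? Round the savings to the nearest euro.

Offer 2 by €3,636

Offer 1: at 9.95% the monthly rate is 0.0082917, so the payment is 26,500 × 0.0082917 / (1 − 1.0082917^−240) = €254.85.
Offer 2: monthly rate = 8.7%/12 = 0.0072500; payment = 26,500 × 0.0072500 / (1 − (1+0.0072500)^−240) = €233.34.
Over 156 months: Offer 1 costs 156 × €254.85 + €530.00 = €40,286.60; Offer 2 costs 156 × €233.34 + €250.00 = €36,651.04.
Offer 2 is cheaper by €40,286.60 − €36,651.04 = €3,635.56.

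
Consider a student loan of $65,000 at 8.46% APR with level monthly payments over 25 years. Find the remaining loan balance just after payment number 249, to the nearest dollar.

$22,281

With monthly rate i = 8.46%/12 = 0.0070500, the balance after k of n payments is P · [(1+i)^n − (1+i)^k] / [(1+i)^n − 1].
(1+0.0070500)^300 = 8.22830040 and (1+0.0070500)^249 = 5.75052393, so the balance is 65,000 × (8.22830040 − 5.75052393) / (8.22830040 − 1) = $22,281.24.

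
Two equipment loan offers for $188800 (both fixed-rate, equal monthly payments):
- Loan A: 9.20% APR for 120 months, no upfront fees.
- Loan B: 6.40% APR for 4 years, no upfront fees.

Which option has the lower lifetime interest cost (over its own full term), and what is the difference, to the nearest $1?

Loan A: at 9.20% the monthly rate is 0.0076667, so the payment is 188,800 × 0.0076667 / (1 − 1.0076667^−120) = $2,412.12.
Total interest on Loan A = 120 × $2,412.12 − $188,800 = $100,654.40.
Loan B: at 6.40% the monthly rate is 0.0053333, so the payment is 188,800 × 0.0053333 / (1 − 1.0053333^−48) = $4,468.68.
Total interest on Loan B = 48 × $4,468.68 − $188,800 = $25,696.64.
Loan B is lower by $74,957.76.

Loan B by $74,958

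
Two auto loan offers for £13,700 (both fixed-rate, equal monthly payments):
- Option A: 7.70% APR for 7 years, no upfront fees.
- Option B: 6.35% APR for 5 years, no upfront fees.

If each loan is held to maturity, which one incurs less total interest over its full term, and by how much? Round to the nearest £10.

Option B by £1,740

Option A: monthly rate = 7.7%/12 = 0.0064167; payment = 13,700 × 0.0064167 / (1 − (1+0.0064167)^−84) = £211.49.
Total interest on Option A = 84 × £211.49 − £13,700 = £4,065.16.
Option B: monthly rate = 6.35%/12 = 0.0052917; payment = 13,700 × 0.0052917 / (1 − (1+0.0052917)^−60) = £267.09.
Total interest on Option B = 60 × £267.09 − £13,700 = £2,325.40.
Option B is lower by £1,739.76.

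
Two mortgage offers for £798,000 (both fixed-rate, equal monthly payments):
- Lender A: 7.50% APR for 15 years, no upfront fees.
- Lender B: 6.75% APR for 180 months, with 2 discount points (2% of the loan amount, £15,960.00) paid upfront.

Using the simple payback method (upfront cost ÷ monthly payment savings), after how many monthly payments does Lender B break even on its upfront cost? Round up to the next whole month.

48 months

Lender A: monthly rate = 7.5%/12 = 0.0062500; payment = 798,000 × 0.0062500 / (1 − (1+0.0062500)^−180) = £7,397.56.
Lender B: at 6.75% the monthly rate is 0.0056250, so the payment is 798,000 × 0.0056250 / (1 − 1.0056250^−180) = £7,061.58.
Monthly savings = £7,397.56 − £7,061.58 = £335.98.
Break-even = £15,960.00 / £335.98 = 47.50 → 48 months.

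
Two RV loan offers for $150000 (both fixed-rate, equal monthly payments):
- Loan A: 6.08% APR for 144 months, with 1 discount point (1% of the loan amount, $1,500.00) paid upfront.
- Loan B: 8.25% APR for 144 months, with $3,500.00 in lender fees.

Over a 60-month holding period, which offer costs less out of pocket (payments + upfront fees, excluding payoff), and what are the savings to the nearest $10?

Loan A by $12,460

Loan A: monthly rate = 6.08%/12 = 0.0050667; payment = 150,000 × 0.0050667 / (1 − (1+0.0050667)^−144) = $1,469.99.
Loan B: at 8.25% the monthly rate is 0.0068750, so the payment is 150,000 × 0.0068750 / (1 − 1.0068750^−144) = $1,644.31.
Over 60 months: Loan A costs 60 × $1,469.99 + $1,500.00 = $89,699.40; Loan B costs 60 × $1,644.31 + $3,500.00 = $102,158.60.
Loan A is cheaper by $102,158.60 − $89,699.40 = $12,459.20.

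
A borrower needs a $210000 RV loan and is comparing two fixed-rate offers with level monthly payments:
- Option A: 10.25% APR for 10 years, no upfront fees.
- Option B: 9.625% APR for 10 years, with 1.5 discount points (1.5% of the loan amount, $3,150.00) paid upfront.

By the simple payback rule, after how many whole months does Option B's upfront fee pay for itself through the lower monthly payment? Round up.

Option A: monthly rate = 10.25%/12 = 0.0085417; payment = 210,000 × 0.0085417 / (1 − (1+0.0085417)^−120) = $2,804.32.
Option B: at 9.625% the monthly rate is 0.0080208, so the payment is 210,000 × 0.0080208 / (1 − 1.0080208^−120) = $2,731.74.
Monthly savings = $2,804.32 − $2,731.74 = $72.58.
Break-even = $3,150.00 / $72.58 = 43.40 → 44 months.

44 months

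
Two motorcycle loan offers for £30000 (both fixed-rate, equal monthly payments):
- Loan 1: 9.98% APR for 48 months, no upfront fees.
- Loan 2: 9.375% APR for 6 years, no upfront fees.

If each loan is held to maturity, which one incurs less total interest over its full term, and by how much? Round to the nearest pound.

Loan 1 by £2,830

Loan 1: at 9.98% the monthly rate is 0.0083167, so the payment is 30,000 × 0.0083167 / (1 − 1.0083167^−48) = £760.59.
Total interest on Loan 1 = 48 × £760.59 − £30,000 = £6,508.32.
Loan 2: at 9.375% the monthly rate is 0.0078125, so the payment is 30,000 × 0.0078125 / (1 − 1.0078125^−72) = £546.37.
Total interest on Loan 2 = 72 × £546.37 − £30,000 = £9,338.64.
Loan 1 is lower by £2,830.32.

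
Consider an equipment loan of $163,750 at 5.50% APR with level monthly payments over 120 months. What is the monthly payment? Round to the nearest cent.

$1,777.12

Monthly rate = 5.5%/12 = 0.0045833; payment = 163,750 × 0.0045833 / (1 − (1+0.0045833)^−120) = $1,777.12.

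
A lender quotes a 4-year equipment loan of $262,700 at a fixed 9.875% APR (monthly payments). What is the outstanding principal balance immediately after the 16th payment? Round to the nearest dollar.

With monthly rate i = 9.875%/12 = 0.0082292, the balance after k of n payments is P · [(1+i)^n − (1+i)^k] / [(1+i)^n − 1].
(1+0.0082292)^48 = 1.48198677 and (1+0.0082292)^16 = 1.14011355, so the balance is 262,700 × (1.48198677 − 1.14011355) / (1.48198677 − 1) = $186,333.11.

$186,333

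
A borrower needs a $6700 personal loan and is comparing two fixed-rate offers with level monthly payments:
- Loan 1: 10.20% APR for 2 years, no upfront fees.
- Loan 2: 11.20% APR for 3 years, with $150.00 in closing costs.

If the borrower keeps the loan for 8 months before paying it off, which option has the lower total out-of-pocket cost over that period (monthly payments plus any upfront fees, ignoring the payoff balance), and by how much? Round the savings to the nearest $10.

Loan 1: monthly rate = 10.2%/12 = 0.0085000; payment = 6,700 × 0.0085000 / (1 − (1+0.0085000)^−24) = $309.79.
Loan 2: at 11.20% the monthly rate is 0.0093333, so the payment is 6,700 × 0.0093333 / (1 − 1.0093333^−36) = $219.98.
Over 8 months: Loan 1 costs 8 × $309.79 = $2,478.32; Loan 2 costs 8 × $219.98 + $150.00 = $1,909.84.
Loan 2 is cheaper by $2,478.32 − $1,909.84 = $568.48.

Loan 2 by $570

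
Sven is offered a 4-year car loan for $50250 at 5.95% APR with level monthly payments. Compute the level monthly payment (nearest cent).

At 5.95% the monthly rate is 0.0049583, so the payment is 50,250 × 0.0049583 / (1 − 1.0049583^−48) = $1,178.97.

$1,178.97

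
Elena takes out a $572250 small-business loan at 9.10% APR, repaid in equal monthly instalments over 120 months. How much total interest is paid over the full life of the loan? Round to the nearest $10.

$301,350

At 9.10% the monthly rate is 0.0075833, so the payment is 572,250 × 0.0075833 / (1 − 1.0075833^−120) = $7,280.03.
Total paid = 120 × $7,280.03 = $873,603.60; interest = $873,603.60 − $572,250 = $301,353.60.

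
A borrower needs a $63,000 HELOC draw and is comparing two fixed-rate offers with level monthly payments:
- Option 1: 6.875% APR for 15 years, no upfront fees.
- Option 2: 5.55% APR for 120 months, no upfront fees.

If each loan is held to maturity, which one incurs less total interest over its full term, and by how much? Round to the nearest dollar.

Option 2 by $18,903

Option 1: at 6.875% the monthly rate is 0.0057292, so the payment is 63,000 × 0.0057292 / (1 − 1.0057292^−180) = $561.87.
Total interest on Option 1 = 180 × $561.87 − $63,000 = $38,136.60.
Option 2: monthly rate = 5.55%/12 = 0.0046250; payment = 63,000 × 0.0046250 / (1 − (1+0.0046250)^−120) = $685.28.
Total interest on Option 2 = 120 × $685.28 − $63,000 = $19,233.60.
Option 2 is lower by $18,903.00.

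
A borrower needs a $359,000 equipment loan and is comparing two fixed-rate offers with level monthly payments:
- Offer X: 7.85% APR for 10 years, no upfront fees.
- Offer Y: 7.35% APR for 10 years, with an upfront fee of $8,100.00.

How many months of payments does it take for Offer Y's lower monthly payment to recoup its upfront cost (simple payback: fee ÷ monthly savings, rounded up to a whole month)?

Offer X: at 7.85% the monthly rate is 0.0065417, so the payment is 359,000 × 0.0065417 / (1 − 1.0065417^−120) = $4,327.26.
Offer Y: at 7.35% the monthly rate is 0.0061250, so the payment is 359,000 × 0.0061250 / (1 − 1.0061250^−120) = $4,233.34.
Monthly savings = $4,327.26 − $4,233.34 = $93.92.
Break-even = $8,100.00 / $93.92 = 86.24 → 87 months.

87 months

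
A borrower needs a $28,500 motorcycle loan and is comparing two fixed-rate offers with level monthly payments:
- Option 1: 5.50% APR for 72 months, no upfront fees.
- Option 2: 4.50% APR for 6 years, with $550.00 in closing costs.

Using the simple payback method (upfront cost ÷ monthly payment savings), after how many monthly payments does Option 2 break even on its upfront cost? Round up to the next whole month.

Option 1: monthly rate = 5.5%/12 = 0.0045833; payment = 28,500 × 0.0045833 / (1 − (1+0.0045833)^−72) = $465.63.
Option 2: at 4.50% the monthly rate is 0.0037500, so the payment is 28,500 × 0.0037500 / (1 − 1.0037500^−72) = $452.41.
Monthly savings = $465.63 − $452.41 = $13.22.
Break-even = $550.00 / $13.22 = 41.60 → 42 months.

42 months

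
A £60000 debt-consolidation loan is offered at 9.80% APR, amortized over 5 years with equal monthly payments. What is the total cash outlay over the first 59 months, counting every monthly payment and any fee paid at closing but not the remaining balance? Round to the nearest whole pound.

Monthly rate = 9.8%/12 = 0.0081667; payment = 60,000 × 0.0081667 / (1 − (1+0.0081667)^−60) = £1,268.93.
Total outlay = 59 × £1,268.93 = £74,866.87.

£74,867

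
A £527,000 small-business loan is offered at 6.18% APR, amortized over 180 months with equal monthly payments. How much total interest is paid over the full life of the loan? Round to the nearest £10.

£282,740

Monthly rate = 6.18%/12 = 0.0051500; payment = 527,000 × 0.0051500 / (1 − (1+0.0051500)^−180) = £4,498.54.
Total paid = 180 × £4,498.54 = £809,737.20; interest = £809,737.20 − £527,000 = £282,737.20.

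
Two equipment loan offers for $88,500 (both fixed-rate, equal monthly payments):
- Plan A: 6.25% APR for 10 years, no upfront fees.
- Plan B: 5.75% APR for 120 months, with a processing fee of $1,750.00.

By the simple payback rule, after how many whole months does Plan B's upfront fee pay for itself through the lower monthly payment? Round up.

Plan A: at 6.25% the monthly rate is 0.0052083, so the payment is 88,500 × 0.0052083 / (1 − 1.0052083^−120) = $993.68.
Plan B: monthly rate = 5.75%/12 = 0.0047917; payment = 88,500 × 0.0047917 / (1 − (1+0.0047917)^−120) = $971.46.
Monthly savings = $993.68 − $971.46 = $22.22.
Break-even = $1,750.00 / $22.22 = 78.76 → 79 months.

79 months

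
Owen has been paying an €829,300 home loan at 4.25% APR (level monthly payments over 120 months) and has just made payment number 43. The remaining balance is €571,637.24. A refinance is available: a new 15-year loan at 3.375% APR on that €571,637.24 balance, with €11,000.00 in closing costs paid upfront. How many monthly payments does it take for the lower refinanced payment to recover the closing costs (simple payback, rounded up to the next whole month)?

Current payment = 829,300 × 4.25%/12 / (1 − (1+0.0035417)^−120) = €8,495.14.
Refinanced payment = 571,637.24 × 0.0028125 / (1 − (1+0.0028125)^−180) = €4,051.54.
Monthly savings = €8,495.14 − €4,051.54 = €4,443.60.
Break-even = €11,000.00 / €4,443.60 = 2.48 → 3 months.

3 months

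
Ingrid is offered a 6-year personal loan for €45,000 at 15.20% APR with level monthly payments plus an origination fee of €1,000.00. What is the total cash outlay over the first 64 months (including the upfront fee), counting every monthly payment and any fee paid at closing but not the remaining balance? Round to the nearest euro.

€62,211

At 15.20% the monthly rate is 0.0126667, so the payment is 45,000 × 0.0126667 / (1 − 1.0126667^−72) = €956.42.
Total outlay = 64 × €956.42 + €1,000.00 = €62,210.88.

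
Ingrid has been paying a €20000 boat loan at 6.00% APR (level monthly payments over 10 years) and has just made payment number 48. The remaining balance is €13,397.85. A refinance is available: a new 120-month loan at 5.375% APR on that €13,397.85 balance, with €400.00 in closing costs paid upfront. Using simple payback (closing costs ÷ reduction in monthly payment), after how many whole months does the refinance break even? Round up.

6 months

Current payment = 20,000 × 6%/12 / (1 − (1+0.0050000)^−120) = €222.04.
Refinanced payment = 13,397.85 × 0.0044792 / (1 − (1+0.0044792)^−120) = €144.57.
Monthly savings = €222.04 − €144.57 = €77.47.
Break-even = €400.00 / €77.47 = 5.16 → 6 months.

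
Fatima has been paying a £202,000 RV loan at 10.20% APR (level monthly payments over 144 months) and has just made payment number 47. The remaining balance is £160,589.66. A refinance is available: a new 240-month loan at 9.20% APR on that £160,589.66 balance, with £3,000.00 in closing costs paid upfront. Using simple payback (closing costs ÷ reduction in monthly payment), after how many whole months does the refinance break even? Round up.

Current payment = 202,000 × 10.2%/12 / (1 − (1+0.0085000)^−144) = £2,437.45.
Refinanced payment = 160,589.66 × 0.0076667 / (1 − (1+0.0076667)^−240) = £1,465.59.
Monthly savings = £2,437.45 − £1,465.59 = £971.86.
Break-even = £3,000.00 / £971.86 = 3.09 → 4 months.

4 months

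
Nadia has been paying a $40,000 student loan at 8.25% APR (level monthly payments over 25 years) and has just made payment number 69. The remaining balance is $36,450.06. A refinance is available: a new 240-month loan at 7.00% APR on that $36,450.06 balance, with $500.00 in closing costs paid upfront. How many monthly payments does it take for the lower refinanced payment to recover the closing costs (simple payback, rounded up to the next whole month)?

16 months

Current payment = 40,000 × 8.25%/12 / (1 − (1+0.0068750)^−300) = $315.38.
Refinanced payment = 36,450.06 × 0.0058333 / (1 − (1+0.0058333)^−240) = $282.60.
Monthly savings = $315.38 − $282.60 = $32.78.
Break-even = $500.00 / $32.78 = 15.25 → 16 months.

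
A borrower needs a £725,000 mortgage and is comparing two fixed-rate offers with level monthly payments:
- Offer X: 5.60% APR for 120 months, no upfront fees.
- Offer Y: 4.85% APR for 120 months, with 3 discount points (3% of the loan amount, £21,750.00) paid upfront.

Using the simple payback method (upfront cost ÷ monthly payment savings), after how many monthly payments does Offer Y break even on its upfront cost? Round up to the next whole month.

Offer X: at 5.60% the monthly rate is 0.0046667, so the payment is 725,000 × 0.0046667 / (1 − 1.0046667^−120) = £7,904.13.
Offer Y: at 4.85% the monthly rate is 0.0040417, so the payment is 725,000 × 0.0040417 / (1 − 1.0040417^−120) = £7,636.70.
Monthly savings = £7,904.13 − £7,636.70 = £267.43.
Break-even = £21,750.00 / £267.43 = 81.33 → 82 months.

82 months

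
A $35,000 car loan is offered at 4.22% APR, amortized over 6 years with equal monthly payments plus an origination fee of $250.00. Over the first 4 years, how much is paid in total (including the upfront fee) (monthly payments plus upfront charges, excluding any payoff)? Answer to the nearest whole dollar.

$26,703

At 4.22% the monthly rate is 0.0035167, so the payment is 35,000 × 0.0035167 / (1 − 1.0035167^−72) = $551.10.
Total outlay = 48 × $551.10 + $250.00 = $26,702.80.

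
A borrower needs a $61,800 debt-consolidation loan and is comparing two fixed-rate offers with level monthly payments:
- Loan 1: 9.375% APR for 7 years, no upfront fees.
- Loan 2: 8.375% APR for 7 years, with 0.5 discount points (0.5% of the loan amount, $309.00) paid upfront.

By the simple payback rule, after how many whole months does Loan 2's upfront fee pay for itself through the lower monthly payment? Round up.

Loan 1: at 9.375% the monthly rate is 0.0078125, so the payment is 61,800 × 0.0078125 / (1 − 1.0078125^−84) = $1,006.11.
Loan 2: at 8.375% the monthly rate is 0.0069792, so the payment is 61,800 × 0.0069792 / (1 − 1.0069792^−84) = $974.81.
Monthly savings = $1,006.11 − $974.81 = $31.30.
Break-even = $309.00 / $31.30 = 9.87 → 10 months.

10 months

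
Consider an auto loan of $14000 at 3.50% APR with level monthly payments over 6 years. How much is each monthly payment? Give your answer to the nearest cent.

$215.86

Monthly rate = 3.5%/12 = 0.0029167; payment = 14,000 × 0.0029167 / (1 − (1+0.0029167)^−72) = $215.86.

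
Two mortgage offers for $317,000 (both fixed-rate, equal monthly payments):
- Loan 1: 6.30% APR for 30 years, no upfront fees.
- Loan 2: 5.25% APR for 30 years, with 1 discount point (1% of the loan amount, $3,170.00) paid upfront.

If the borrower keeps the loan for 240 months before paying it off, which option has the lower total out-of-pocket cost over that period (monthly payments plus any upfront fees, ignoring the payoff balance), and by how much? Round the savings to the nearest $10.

Loan 1: monthly rate = 6.3%/12 = 0.0052500; payment = 317,000 × 0.0052500 / (1 − (1+0.0052500)^−360) = $1,962.14.
Loan 2: monthly rate = 5.25%/12 = 0.0043750; payment = 317,000 × 0.0043750 / (1 − (1+0.0043750)^−360) = $1,750.49.
Over 240 months: Loan 1 costs 240 × $1,962.14 = $470,913.60; Loan 2 costs 240 × $1,750.49 + $3,170.00 = $423,287.60.
Loan 2 is cheaper by $470,913.60 − $423,287.60 = $47,626.00.

Loan 2 by $47,630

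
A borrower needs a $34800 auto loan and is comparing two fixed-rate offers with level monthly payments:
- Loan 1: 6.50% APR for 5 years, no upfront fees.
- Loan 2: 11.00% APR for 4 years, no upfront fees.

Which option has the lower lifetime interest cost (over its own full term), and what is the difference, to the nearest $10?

Loan 1 by $2,320

Loan 1: at 6.50% the monthly rate is 0.0054167, so the payment is 34,800 × 0.0054167 / (1 − 1.0054167^−60) = $680.90.
Total interest on Loan 1 = 60 × $680.90 − $34,800 = $6,054.00.
Loan 2: at 11.00% the monthly rate is 0.0091667, so the payment is 34,800 × 0.0091667 / (1 − 1.0091667^−48) = $899.42.
Total interest on Loan 2 = 48 × $899.42 − $34,800 = $8,372.16.
Loan 1 is lower by $2,318.16.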